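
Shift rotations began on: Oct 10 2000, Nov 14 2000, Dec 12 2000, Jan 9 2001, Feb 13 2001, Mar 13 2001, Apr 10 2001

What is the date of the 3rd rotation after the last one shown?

Gaps: 35, 28, 28, 35, 28, 28 days — a mix of 28 and 35. Every date is a Tuesday.
Each is the 2nd Tuesday of its month.
May 2001 — 2nd Tuesday is May 8 2001.
June 2001 — 2nd Tuesday is Jun 12 2001.
2nd Tuesday of July 2001: Jul 10 2001.

Jul 10 2001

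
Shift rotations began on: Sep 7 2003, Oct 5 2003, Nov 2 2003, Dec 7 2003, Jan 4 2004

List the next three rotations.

Gaps: 28, 28, 35, 28 days — a mix of 28 and 35. Every date is a Sunday.
Each is the 1st Sunday of its month.
February 2004 — 1st Sunday is Feb 1 2004.
March 2004 — 1st Sunday is Mar 7 2004.
1st Sunday of April 2004: Apr 4 2004.

Feb 1 2004, Mar 7 2004, Apr 4 2004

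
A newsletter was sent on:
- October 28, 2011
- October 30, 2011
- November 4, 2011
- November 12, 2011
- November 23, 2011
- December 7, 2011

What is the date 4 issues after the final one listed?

March 2, 2012

Gaps: 2, 5, 8, 11, 14 days — each gap is 3 larger than the previous one.
Next gap: 17 days. December 7, 2011 + 17 days = December 24, 2011.
Next gap: 20 days. December 24, 2011 + 20 days = January 13, 2012.
Next gap: 23 days. January 13, 2012 + 23 days = February 5, 2012.
Next gap: 26 days. February 5, 2012 + 26 days = March 2, 2012.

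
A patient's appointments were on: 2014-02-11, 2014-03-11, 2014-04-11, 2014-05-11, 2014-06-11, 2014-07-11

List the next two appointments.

2014-08-11, 2014-09-11

The day-of-month is always 11 (28, 31, 30, 31, 30 days between events).
So this recurs on the 11th of each month.
Next: August 2014 → 2014-08-11.
September 2014: 2014-09-11.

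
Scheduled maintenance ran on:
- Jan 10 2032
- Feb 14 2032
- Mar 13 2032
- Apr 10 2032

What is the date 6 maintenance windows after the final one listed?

Oct 9 2032

All dates are Saturdays, 35, 28, 28 days apart.
Specifically, the 2nd Saturday of each month.
2nd Saturday of May 2032: May 8 2032.
June 2032 — 2nd Saturday is Jun 12 2032.
July 2032 — 2nd Saturday is Jul 10 2032.
2nd Saturday of August 2032: Aug 14 2032.
September 2032 — 2nd Saturday is Sep 11 2032.
2nd Saturday of October 2032: Oct 9 2032.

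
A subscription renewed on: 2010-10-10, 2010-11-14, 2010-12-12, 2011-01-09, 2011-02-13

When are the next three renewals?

Gaps: 35, 28, 28, 35 days — a mix of 28 and 35. Every date is a Sunday.
Each is the 2nd Sunday of its month.
2nd Sunday of March 2011: 2011-03-13.
2nd Sunday of April 2011: 2011-04-10.
May 2011 — 2nd Sunday is 2011-05-08.

2011-03-13, 2011-04-10, 2011-05-08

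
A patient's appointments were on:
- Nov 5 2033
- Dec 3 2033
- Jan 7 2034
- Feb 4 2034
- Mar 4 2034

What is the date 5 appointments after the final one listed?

Aug 5 2034

These are Saturdays at 28- or 35-day spacing (28, 35, 28, 28).
The pattern: 1st Saturday of the month.
April 2034 — 1st Saturday is Apr 1 2034.
May 2034 — 1st Saturday is May 6 2034.
June 2034 — 1st Saturday is Jun 3 2034.
1st Saturday of July 2034: Jul 1 2034.
1st Saturday of August 2034: Aug 5 2034.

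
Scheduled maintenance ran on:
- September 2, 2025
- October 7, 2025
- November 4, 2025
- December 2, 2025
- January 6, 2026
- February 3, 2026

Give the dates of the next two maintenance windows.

March 3, 2026; April 7, 2026

All dates are Tuesdays, 35, 28, 28, 35, 28 days apart.
Specifically, the 1st Tuesday of each month.
1st Tuesday of March 2026: March 3, 2026.
1st Tuesday of April 2026: April 7, 2026.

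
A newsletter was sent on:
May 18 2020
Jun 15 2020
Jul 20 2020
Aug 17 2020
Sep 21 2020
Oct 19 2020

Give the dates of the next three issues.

Nov 16 2020, Dec 21 2020, Jan 18 2021

All dates are Mondays, 28, 35, 28, 35, 28 days apart.
Specifically, the 3rd Monday of each month.
November 2020 — 3rd Monday is Nov 16 2020.
December 2020 — 3rd Monday is Dec 21 2020.
3rd Monday of January 2021: Jan 18 2021.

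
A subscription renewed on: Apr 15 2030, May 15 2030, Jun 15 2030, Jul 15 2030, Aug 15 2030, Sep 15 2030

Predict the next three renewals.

Gaps: 30, 31, 30, 31, 31 days — not constant. Every event is on the 15th of the month.
Pattern: the 15th of each month.
Next: October 2030 → Oct 15 2030.
Next: November 2030 → Nov 15 2030.
Next: December 2030 → Dec 15 2030.

Oct 15 2030, Nov 15 2030, Dec 15 2030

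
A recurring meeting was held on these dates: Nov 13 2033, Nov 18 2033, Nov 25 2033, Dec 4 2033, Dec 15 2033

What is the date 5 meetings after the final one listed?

Gaps: 5, 7, 9, 11 days — each gap is 2 larger than the previous one.
Next gap: 13 days. Dec 15 2033 + 13 days = Dec 28 2033.
Next gap: 15 days. Dec 28 2033 + 15 days = Jan 12 2034.
Next gap: 17 days. Jan 12 2034 + 17 days = Jan 29 2034.
Next gap: 19 days. Jan 29 2034 + 19 days = Feb 17 2034.
Next gap: 21 days. Feb 17 2034 + 21 days = Mar 10 2034.

Mar 10 2034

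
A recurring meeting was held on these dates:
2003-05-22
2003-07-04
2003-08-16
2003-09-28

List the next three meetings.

The spacing is 43, 43, 43 days — always 43 days.
2003-09-28 + 43 days = 2003-11-10.
2003-11-10 + 43 days = 2003-12-23.
2003-12-23 + 43 days = 2004-02-04.

2003-11-10, 2003-12-23, 2004-02-04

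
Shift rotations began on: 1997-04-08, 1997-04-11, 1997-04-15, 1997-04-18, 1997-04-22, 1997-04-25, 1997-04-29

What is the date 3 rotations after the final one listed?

Gaps: 3, 4, 3, 4, 3, 4 days — not constant, but cyclic with period 2.
The events fall on every Tuesday and Friday.
The following Friday is 1997-05-02.
Next Tuesday: 1997-05-06.
Next Friday: 1997-05-09.

1997-05-09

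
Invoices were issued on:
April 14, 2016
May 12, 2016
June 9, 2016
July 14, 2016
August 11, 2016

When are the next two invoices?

Gaps: 28, 28, 35, 28 days — a mix of 28 and 35. Every date is a Thursday.
Each is the 2nd Thursday of its month.
September 2016 — 2nd Thursday is September 8, 2016.
2nd Thursday of October 2016: October 13, 2016.

September 8, 2016; October 13, 2016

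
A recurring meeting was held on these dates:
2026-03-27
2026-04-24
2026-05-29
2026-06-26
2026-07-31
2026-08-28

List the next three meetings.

2026-09-25, 2026-10-30, 2026-11-27

All Fridays; the gaps (28, 35, 28, 35, 28) vary with month length.
This is the last Friday of each month.
Last Friday of September 2026: 2026-09-25.
October 2026 ends with Friday 2026-10-30.
November 2026 ends with Friday 2026-11-27.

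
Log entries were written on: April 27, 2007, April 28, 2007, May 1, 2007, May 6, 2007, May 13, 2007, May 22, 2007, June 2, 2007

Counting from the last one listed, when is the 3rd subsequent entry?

July 17, 2007

The spacing grows by 2 each time: 1, 3, 5, 7, 9, 11 days.
Next gap: 13 days. June 2, 2007 + 13 days = June 15, 2007.
Next gap: 15 days. June 15, 2007 + 15 days = June 30, 2007.
Next gap: 17 days. June 30, 2007 + 17 days = July 17, 2007.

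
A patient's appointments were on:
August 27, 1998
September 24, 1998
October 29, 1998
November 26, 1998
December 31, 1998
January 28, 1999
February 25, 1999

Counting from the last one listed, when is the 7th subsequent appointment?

All Thursdays; the gaps (28, 35, 28, 35, 28, 28) vary with month length.
This is the last Thursday of each month.
Last Thursday of March 1999: March 25, 1999.
Last Thursday of April 1999: April 29, 1999.
May 1999 ends with Thursday May 27, 1999.
June 1999 ends with Thursday June 24, 1999.
Last Thursday of July 1999: July 29, 1999.
August 1999 ends with Thursday August 26, 1999.
September 1999 ends with Thursday September 30, 1999.

September 30, 1999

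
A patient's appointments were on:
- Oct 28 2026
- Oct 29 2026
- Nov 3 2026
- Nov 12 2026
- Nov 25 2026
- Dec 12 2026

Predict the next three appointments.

Intervals are 1, 5, 9, 13, 17 days — an arithmetic progression with common difference 4.
Next gap: 21 days. Dec 12 2026 + 21 days = Jan 2 2027.
Next gap: 25 days. Jan 2 2027 + 25 days = Jan 27 2027.
Next gap: 29 days. Jan 27 2027 + 29 days = Feb 25 2027.

Jan 2 2027, Jan 27 2027, Feb 25 2027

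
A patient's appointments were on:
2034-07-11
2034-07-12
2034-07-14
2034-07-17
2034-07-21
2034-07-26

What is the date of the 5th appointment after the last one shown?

2034-09-04

The spacing grows by 1 each time: 1, 2, 3, 4, 5 days.
Next gap: 6 days. 2034-07-26 + 6 days = 2034-08-01.
Next gap: 7 days. 2034-08-01 + 7 days = 2034-08-08.
Next gap: 8 days. 2034-08-08 + 8 days = 2034-08-16.
Next gap: 9 days. 2034-08-16 + 9 days = 2034-08-25.
Next gap: 10 days. 2034-08-25 + 10 days = 2034-09-04.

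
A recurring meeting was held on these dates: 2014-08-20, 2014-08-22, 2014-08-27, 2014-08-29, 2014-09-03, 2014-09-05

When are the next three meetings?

2014-09-10, 2014-09-12, 2014-09-17

Gaps: 2, 5, 2, 5, 2 days — not constant, but cyclic with period 2.
The events fall on every Wednesday and Friday.
The following Wednesday is 2014-09-10.
Next Friday: 2014-09-12.
The following Wednesday is 2014-09-17.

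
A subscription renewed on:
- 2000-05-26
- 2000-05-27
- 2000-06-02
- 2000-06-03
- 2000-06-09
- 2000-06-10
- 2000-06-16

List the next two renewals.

2000-06-17, 2000-06-23

Every event lands on a Friday or Saturday (gaps cycle 1, 6, 1, 6, 1, 6).
So the schedule is: every Friday and Saturday.
Next Saturday: 2000-06-17.
Next Friday: 2000-06-23.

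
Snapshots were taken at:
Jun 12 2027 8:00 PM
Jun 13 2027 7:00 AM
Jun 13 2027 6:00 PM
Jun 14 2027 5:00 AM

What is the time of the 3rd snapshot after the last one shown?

Gaps: 11, 11, 11 hours — each event is 11 hours after the previous one.
Jun 14 2027 5:00 AM + 11 h = Jun 14 2027 4:00 PM.
Jun 14 2027 4:00 PM + 11 h = Jun 15 2027 3:00 AM.
Jun 15 2027 3:00 AM + 11 h = Jun 15 2027 2:00 PM.

Jun 15 2027 2:00 PM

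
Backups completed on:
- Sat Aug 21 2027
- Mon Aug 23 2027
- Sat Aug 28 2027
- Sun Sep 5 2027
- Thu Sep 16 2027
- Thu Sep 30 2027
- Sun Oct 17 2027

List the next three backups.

Sat Nov 6 2027, Mon Nov 29 2027, Sat Dec 25 2027

The spacing grows by 3 each time: 2, 5, 8, 11, 14, 17 days.
Next gap: 20 days. Sun Oct 17 2027 + 20 days = Sat Nov 6 2027.
Next gap: 23 days. Sat Nov 6 2027 + 23 days = Mon Nov 29 2027.
Next gap: 26 days. Mon Nov 29 2027 + 26 days = Sat Dec 25 2027.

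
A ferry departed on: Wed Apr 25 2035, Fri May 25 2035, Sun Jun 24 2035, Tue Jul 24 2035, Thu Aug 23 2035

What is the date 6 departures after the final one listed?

Tue Feb 19 2036

Gaps between consecutive events: 30, 30, 30, 30 days — a constant 30-day interval.
Thu Aug 23 2035 + 30 days = Sat Sep 22 2035.
Sat Sep 22 2035 + 30 days = Mon Oct 22 2035.
Mon Oct 22 2035 + 30 days = Wed Nov 21 2035.
Wed Nov 21 2035 + 30 days = Fri Dec 21 2035.
Fri Dec 21 2035 + 30 days = Sun Jan 20 2036.
Sun Jan 20 2036 + 30 days = Tue Feb 19 2036.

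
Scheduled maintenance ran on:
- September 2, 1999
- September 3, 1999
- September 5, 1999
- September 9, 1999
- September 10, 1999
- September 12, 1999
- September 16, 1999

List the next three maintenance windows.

September 17, 1999; September 19, 1999; September 23, 1999

Every event lands on a Thursday or Friday or Sunday (gaps cycle 1, 2, 4, 1, 2, 4).
So the schedule is: every Thursday, Friday and Sunday.
The following Friday is September 17, 1999.
The following Sunday is September 19, 1999.
Next Thursday: September 23, 1999.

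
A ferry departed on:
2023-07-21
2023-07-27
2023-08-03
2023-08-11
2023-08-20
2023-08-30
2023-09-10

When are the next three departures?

2023-09-22, 2023-10-05, 2023-10-19

Gaps: 6, 7, 8, 9, 10, 11 days — each gap is 1 larger than the previous one.
Next gap: 12 days. 2023-09-10 + 12 days = 2023-09-22.
Next gap: 13 days. 2023-09-22 + 13 days = 2023-10-05.
Next gap: 14 days. 2023-10-05 + 14 days = 2023-10-19.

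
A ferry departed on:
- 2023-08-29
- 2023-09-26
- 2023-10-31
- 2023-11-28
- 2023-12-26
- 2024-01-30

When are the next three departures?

These are Tuesdays with 28, 35, 28, 28, 35-day gaps.
Each is the final Tuesday of its month — 2023-08-29 is past the 28th, so '4th Tuesday' doesn't fit.
February 2024 ends with Tuesday 2024-02-27.
March 2024 ends with Tuesday 2024-03-26.
April 2024 ends with Tuesday 2024-04-30.

2024-02-27, 2024-03-26, 2024-04-30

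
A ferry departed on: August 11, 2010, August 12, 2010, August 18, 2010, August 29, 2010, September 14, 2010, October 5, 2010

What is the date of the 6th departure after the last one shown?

Intervals are 1, 6, 11, 16, 21 days — an arithmetic progression with common difference 5.
Next gap: 26 days. October 5, 2010 + 26 days = October 31, 2010.
Next gap: 31 days. October 31, 2010 + 31 days = December 1, 2010.
Next gap: 36 days. December 1, 2010 + 36 days = January 6, 2011.
Next gap: 41 days. January 6, 2011 + 41 days = February 16, 2011.
Next gap: 46 days. February 16, 2011 + 46 days = April 3, 2011.
Next gap: 51 days. April 3, 2011 + 51 days = May 24, 2011.

May 24, 2011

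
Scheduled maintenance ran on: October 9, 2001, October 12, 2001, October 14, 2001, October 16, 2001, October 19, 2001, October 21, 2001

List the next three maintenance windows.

October 23, 2001; October 26, 2001; October 28, 2001

The gap pattern 3, 2, 2, 3, 2 repeats every 3 events.
These are the Tuesdays, Fridays and Sundays of each week.
Next Tuesday: October 23, 2001.
The following Friday is October 26, 2001.
Next Sunday: October 28, 2001.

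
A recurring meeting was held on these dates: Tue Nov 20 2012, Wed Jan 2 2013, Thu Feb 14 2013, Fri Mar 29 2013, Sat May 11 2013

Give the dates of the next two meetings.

Sun Jun 23 2013, Mon Aug 5 2013

Every event comes 43 days after the last (43, 43, 43, 43).
Sat May 11 2013 + 43 days = Sun Jun 23 2013.
Sun Jun 23 2013 + 43 days = Mon Aug 5 2013.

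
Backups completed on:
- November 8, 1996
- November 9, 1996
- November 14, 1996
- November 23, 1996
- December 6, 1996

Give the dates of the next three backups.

December 23, 1996; January 13, 1997; February 7, 1997

The spacing grows by 4 each time: 1, 5, 9, 13 days.
Next gap: 17 days. December 6, 1996 + 17 days = December 23, 1996.
Next gap: 21 days. December 23, 1996 + 21 days = January 13, 1997.
Next gap: 25 days. January 13, 1997 + 25 days = February 7, 1997.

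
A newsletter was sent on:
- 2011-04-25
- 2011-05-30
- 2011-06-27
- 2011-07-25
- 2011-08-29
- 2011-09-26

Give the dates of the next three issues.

These are Mondays with 35, 28, 28, 35, 28-day gaps.
Each is the final Monday of its month — 2011-05-30 is past the 28th, so '4th Monday' doesn't fit.
Last Monday of October 2011: 2011-10-31.
Last Monday of November 2011: 2011-11-28.
Last Monday of December 2011: 2011-12-26.

2011-10-31, 2011-11-28, 2011-12-26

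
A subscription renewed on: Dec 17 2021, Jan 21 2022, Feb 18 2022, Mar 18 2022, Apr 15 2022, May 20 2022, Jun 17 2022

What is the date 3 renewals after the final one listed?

These are Fridays at 28- or 35-day spacing (35, 28, 28, 28, 35, 28).
The pattern: 3rd Friday of the month.
3rd Friday of July 2022: Jul 15 2022.
August 2022 — 3rd Friday is Aug 19 2022.
September 2022 — 3rd Friday is Sep 16 2022.

Sep 16 2022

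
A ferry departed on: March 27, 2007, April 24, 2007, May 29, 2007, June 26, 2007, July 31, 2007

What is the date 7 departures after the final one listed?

February 26, 2008

Every date is a Tuesday; gaps 28, 35, 28, 35 days.
Each is the last Tuesday of its month (at least one falls on the 29th or later, ruling out '4th Tuesday').
Last Tuesday of August 2007: August 28, 2007.
September 2007 ends with Tuesday September 25, 2007.
Last Tuesday of October 2007: October 30, 2007.
Last Tuesday of November 2007: November 27, 2007.
Last Tuesday of December 2007: December 25, 2007.
Last Tuesday of January 2008: January 29, 2008.
Last Tuesday of February 2008: February 26, 2008.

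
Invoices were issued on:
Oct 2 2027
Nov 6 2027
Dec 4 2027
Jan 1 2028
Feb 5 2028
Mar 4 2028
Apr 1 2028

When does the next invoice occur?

All dates are Saturdays, 35, 28, 28, 35, 28, 28 days apart.
Specifically, the 1st Saturday of each month.
1st Saturday of May 2028: May 6 2028.

May 6 2028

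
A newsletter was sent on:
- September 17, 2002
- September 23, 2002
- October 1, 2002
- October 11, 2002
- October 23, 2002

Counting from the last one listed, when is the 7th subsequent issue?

Gaps: 6, 8, 10, 12 days — each gap is 2 larger than the previous one.
Next gap: 14 days. October 23, 2002 + 14 days = November 6, 2002.
Next gap: 16 days. November 6, 2002 + 16 days = November 22, 2002.
Next gap: 18 days. November 22, 2002 + 18 days = December 10, 2002.
Next gap: 20 days. December 10, 2002 + 20 days = December 30, 2002.
Next gap: 22 days. December 30, 2002 + 22 days = January 21, 2003.
Next gap: 24 days. January 21, 2003 + 24 days = February 14, 2003.
Next gap: 26 days. February 14, 2003 + 26 days = March 12, 2003.

March 12, 2003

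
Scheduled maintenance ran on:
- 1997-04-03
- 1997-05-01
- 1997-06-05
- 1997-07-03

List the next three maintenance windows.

1997-08-07, 1997-09-04, 1997-10-02

Gaps: 28, 35, 28 days — a mix of 28 and 35. Every date is a Thursday.
Each is the 1st Thursday of its month.
August 1997 — 1st Thursday is 1997-08-07.
1st Thursday of September 1997: 1997-09-04.
October 1997 — 1st Thursday is 1997-10-02.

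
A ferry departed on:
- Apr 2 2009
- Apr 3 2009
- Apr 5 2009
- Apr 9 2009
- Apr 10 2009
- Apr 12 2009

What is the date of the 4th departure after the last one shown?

The gap pattern 1, 2, 4, 1, 2 repeats every 3 events.
These are the Thursdays, Fridays and Sundays of each week.
The following Thursday is Apr 16 2009.
Next Friday: Apr 17 2009.
The following Sunday is Apr 19 2009.
Next Thursday: Apr 23 2009.

Apr 23 2009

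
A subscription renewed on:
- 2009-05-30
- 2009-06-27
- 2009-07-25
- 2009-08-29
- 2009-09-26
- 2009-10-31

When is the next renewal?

2009-11-28

Every date is a Saturday; gaps 28, 28, 35, 28, 35 days.
Each is the last Saturday of its month (at least one falls on the 29th or later, ruling out '4th Saturday').
Last Saturday of November 2009: 2009-11-28.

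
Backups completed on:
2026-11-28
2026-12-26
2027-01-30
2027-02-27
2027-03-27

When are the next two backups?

Every date is a Saturday; gaps 28, 35, 28, 28 days.
Each is the last Saturday of its month (at least one falls on the 29th or later, ruling out '4th Saturday').
April 2027 ends with Saturday 2027-04-24.
Last Saturday of May 2027: 2027-05-29.

2027-04-24, 2027-05-29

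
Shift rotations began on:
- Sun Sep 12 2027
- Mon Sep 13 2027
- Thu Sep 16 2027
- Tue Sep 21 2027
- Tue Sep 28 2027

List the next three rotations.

The spacing grows by 2 each time: 1, 3, 5, 7 days.
Next gap: 9 days. Tue Sep 28 2027 + 9 days = Thu Oct 7 2027.
Next gap: 11 days. Thu Oct 7 2027 + 11 days = Mon Oct 18 2027.
Next gap: 13 days. Mon Oct 18 2027 + 13 days = Sun Oct 31 2027.

Thu Oct 7 2027, Mon Oct 18 2027, Sun Oct 31 2027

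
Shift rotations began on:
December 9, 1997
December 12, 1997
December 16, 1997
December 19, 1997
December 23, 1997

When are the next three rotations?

Gaps: 3, 4, 3, 4 days — not constant, but cyclic with period 2.
The events fall on every Tuesday and Friday.
Next Friday: December 26, 1997.
Next Tuesday: December 30, 1997.
The following Friday is January 2, 1998.

December 26, 1997; December 30, 1997; January 2, 1998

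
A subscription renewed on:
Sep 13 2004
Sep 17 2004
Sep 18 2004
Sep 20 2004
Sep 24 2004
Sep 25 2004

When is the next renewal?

Every event lands on a Monday or Friday or Saturday (gaps cycle 4, 1, 2, 4, 1).
So the schedule is: every Monday, Friday and Saturday.
The following Monday is Sep 27 2004.

Sep 27 2004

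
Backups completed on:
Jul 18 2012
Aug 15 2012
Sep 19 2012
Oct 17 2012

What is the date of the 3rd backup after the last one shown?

Jan 16 2013

All dates are Wednesdays, 28, 35, 28 days apart.
Specifically, the 3rd Wednesday of each month.
3rd Wednesday of November 2012: Nov 21 2012.
December 2012 — 3rd Wednesday is Dec 19 2012.
January 2013 — 3rd Wednesday is Jan 16 2013.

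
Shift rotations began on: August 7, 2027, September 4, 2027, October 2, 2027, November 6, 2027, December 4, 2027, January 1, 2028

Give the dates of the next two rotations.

February 5, 2028; March 4, 2028

Gaps: 28, 28, 35, 28, 28 days — a mix of 28 and 35. Every date is a Saturday.
Each is the 1st Saturday of its month.
1st Saturday of February 2028: February 5, 2028.
1st Saturday of March 2028: March 4, 2028.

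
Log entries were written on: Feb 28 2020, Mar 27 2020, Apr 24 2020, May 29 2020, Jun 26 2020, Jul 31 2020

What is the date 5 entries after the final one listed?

Dec 25 2020

Every date is a Friday; gaps 28, 28, 35, 28, 35 days.
Each is the last Friday of its month (at least one falls on the 29th or later, ruling out '4th Friday').
August 2020 ends with Friday Aug 28 2020.
Last Friday of September 2020: Sep 25 2020.
October 2020 ends with Friday Oct 30 2020.
November 2020 ends with Friday Nov 27 2020.
December 2020 ends with Friday Dec 25 2020.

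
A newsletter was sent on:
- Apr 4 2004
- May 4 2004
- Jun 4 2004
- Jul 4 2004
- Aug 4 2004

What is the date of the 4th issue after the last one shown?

Each date is the 4th; the gaps (30, 31, 30, 31) track the month lengths.
The rule is the 4th of each month.
September 2004: Sep 4 2004.
October 2004: Oct 4 2004.
November 2004: Nov 4 2004.
Next: December 2004 → Dec 4 2004.

Dec 4 2004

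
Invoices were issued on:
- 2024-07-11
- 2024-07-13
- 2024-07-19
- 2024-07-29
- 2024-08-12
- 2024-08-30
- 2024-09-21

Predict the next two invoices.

2024-10-17, 2024-11-16

Gaps: 2, 6, 10, 14, 18, 22 days — each gap is 4 larger than the previous one.
Next gap: 26 days. 2024-09-21 + 26 days = 2024-10-17.
Next gap: 30 days. 2024-10-17 + 30 days = 2024-11-16.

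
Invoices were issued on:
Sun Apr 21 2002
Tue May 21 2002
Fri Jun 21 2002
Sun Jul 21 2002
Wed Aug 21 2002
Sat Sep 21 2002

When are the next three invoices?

Gaps: 30, 31, 30, 31, 31 days — not constant. Every event is on the 21st of the month.
Pattern: the 21st of each month.
October 2002: Mon Oct 21 2002.
November 2002: Thu Nov 21 2002.
December 2002: Sat Dec 21 2002.

Mon Oct 21 2002, Thu Nov 21 2002, Sat Dec 21 2002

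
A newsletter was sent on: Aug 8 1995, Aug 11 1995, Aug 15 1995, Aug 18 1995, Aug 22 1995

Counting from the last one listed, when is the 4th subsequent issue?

Sep 5 1995

Gaps: 3, 4, 3, 4 days — not constant, but cyclic with period 2.
The events fall on every Tuesday and Friday.
Next Friday: Aug 25 1995.
The following Tuesday is Aug 29 1995.
The following Friday is Sep 1 1995.
Next Tuesday: Sep 5 1995.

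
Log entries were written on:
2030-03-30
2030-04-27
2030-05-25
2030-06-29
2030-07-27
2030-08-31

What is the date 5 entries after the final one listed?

2031-01-25

These are Saturdays with 28, 28, 35, 28, 35-day gaps.
Each is the final Saturday of its month — 2030-03-30 is past the 28th, so '4th Saturday' doesn't fit.
September 2030 ends with Saturday 2030-09-28.
October 2030 ends with Saturday 2030-10-26.
Last Saturday of November 2030: 2030-11-30.
December 2030 ends with Saturday 2030-12-28.
January 2031 ends with Saturday 2031-01-25.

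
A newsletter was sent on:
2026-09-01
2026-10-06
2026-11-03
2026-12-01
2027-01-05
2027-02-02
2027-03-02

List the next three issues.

2027-04-06, 2027-05-04, 2027-06-01

Gaps: 35, 28, 28, 35, 28, 28 days — a mix of 28 and 35. Every date is a Tuesday.
Each is the 1st Tuesday of its month.
1st Tuesday of April 2027: 2027-04-06.
May 2027 — 1st Tuesday is 2027-05-04.
June 2027 — 1st Tuesday is 2027-06-01.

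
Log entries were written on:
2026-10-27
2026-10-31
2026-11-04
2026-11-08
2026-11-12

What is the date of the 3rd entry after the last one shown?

Every event comes 4 days after the last (4, 4, 4, 4).
2026-11-12 + 4 days = 2026-11-16.
2026-11-16 + 4 days = 2026-11-20.
2026-11-20 + 4 days = 2026-11-24.

2026-11-24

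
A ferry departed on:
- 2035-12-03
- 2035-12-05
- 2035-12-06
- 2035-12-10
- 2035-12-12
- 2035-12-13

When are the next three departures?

Every event lands on a Monday or Wednesday or Thursday (gaps cycle 2, 1, 4, 2, 1).
So the schedule is: every Monday, Wednesday and Thursday.
Next Monday: 2035-12-17.
Next Wednesday: 2035-12-19.
The following Thursday is 2035-12-20.

2035-12-17, 2035-12-19, 2035-12-20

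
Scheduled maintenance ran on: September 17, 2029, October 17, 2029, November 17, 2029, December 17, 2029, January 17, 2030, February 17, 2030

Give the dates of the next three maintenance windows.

Each date is the 17th; the gaps (30, 31, 30, 31, 31) track the month lengths.
The rule is the 17th of each month.
March 2030: March 17, 2030.
April 2030: April 17, 2030.
May 2030: May 17, 2030.

March 17, 2030; April 17, 2030; May 17, 2030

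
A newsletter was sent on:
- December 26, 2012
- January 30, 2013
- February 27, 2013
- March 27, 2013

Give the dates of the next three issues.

April 24, 2013; May 29, 2013; June 26, 2013

All Wednesdays; the gaps (35, 28, 28) vary with month length.
This is the last Wednesday of each month.
Last Wednesday of April 2013: April 24, 2013.
May 2013 ends with Wednesday May 29, 2013.
Last Wednesday of June 2013: June 26, 2013.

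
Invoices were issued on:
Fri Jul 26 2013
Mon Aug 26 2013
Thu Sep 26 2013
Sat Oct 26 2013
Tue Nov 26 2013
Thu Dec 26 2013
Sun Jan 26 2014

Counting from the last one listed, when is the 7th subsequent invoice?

Each date is the 26th; the gaps (31, 31, 30, 31, 30, 31) track the month lengths.
The rule is the 26th of each month.
February 2014: Wed Feb 26 2014.
Next: March 2014 → Wed Mar 26 2014.
April 2014: Sat Apr 26 2014.
May 2014: Mon May 26 2014.
Next: June 2014 → Thu Jun 26 2014.
Next: July 2014 → Sat Jul 26 2014.
Next: August 2014 → Tue Aug 26 2014.

Tue Aug 26 2014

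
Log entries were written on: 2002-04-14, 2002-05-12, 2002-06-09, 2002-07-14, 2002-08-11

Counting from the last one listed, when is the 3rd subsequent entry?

These are Sundays at 28- or 35-day spacing (28, 28, 35, 28).
The pattern: 2nd Sunday of the month.
September 2002 — 2nd Sunday is 2002-09-08.
2nd Sunday of October 2002: 2002-10-13.
2nd Sunday of November 2002: 2002-11-10.

2002-11-10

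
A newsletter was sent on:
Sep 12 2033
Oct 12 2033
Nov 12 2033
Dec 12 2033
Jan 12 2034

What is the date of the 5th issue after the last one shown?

Jun 12 2034

Gaps: 30, 31, 30, 31 days — not constant. Every event is on the 12th of the month.
Pattern: the 12th of each month.
Next: February 2034 → Feb 12 2034.
March 2034: Mar 12 2034.
Next: April 2034 → Apr 12 2034.
May 2034: May 12 2034.
Next: June 2034 → Jun 12 2034.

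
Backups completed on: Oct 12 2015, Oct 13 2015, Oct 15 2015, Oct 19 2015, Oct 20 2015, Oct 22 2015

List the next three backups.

The gap pattern 1, 2, 4, 1, 2 repeats every 3 events.
These are the Mondays, Tuesdays and Thursdays of each week.
Next Monday: Oct 26 2015.
Next Tuesday: Oct 27 2015.
Next Thursday: Oct 29 2015.

Oct 26 2015, Oct 27 2015, Oct 29 2015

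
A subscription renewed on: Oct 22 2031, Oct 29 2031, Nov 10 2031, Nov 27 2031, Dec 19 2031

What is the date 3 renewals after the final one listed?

Gaps: 7, 12, 17, 22 days — each gap is 5 larger than the previous one.
Next gap: 27 days. Dec 19 2031 + 27 days = Jan 15 2032.
Next gap: 32 days. Jan 15 2032 + 32 days = Feb 16 2032.
Next gap: 37 days. Feb 16 2032 + 37 days = Mar 24 2032.

Mar 24 2032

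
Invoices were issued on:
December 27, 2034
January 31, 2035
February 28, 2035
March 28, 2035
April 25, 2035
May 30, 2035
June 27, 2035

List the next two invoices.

July 25, 2035; August 29, 2035

These are Wednesdays with 35, 28, 28, 28, 35, 28-day gaps.
Each is the final Wednesday of its month — January 31, 2035 is past the 28th, so '4th Wednesday' doesn't fit.
Last Wednesday of July 2035: July 25, 2035.
Last Wednesday of August 2035: August 29, 2035.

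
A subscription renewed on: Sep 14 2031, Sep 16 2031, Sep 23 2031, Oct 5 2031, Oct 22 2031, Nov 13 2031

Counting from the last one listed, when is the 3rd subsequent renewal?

Feb 17 2032

The spacing grows by 5 each time: 2, 7, 12, 17, 22 days.
Next gap: 27 days. Nov 13 2031 + 27 days = Dec 10 2031.
Next gap: 32 days. Dec 10 2031 + 32 days = Jan 11 2032.
Next gap: 37 days. Jan 11 2032 + 37 days = Feb 17 2032.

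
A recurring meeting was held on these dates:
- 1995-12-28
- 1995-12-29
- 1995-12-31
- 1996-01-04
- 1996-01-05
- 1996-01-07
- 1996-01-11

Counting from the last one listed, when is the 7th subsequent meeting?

1996-01-26

The gap pattern 1, 2, 4, 1, 2, 4 repeats every 3 events.
These are the Thursdays, Fridays and Sundays of each week.
Next Friday: 1996-01-12.
The following Sunday is 1996-01-14.
Next Thursday: 1996-01-18.
The following Friday is 1996-01-19.
The following Sunday is 1996-01-21.
The following Thursday is 1996-01-25.
Next Friday: 1996-01-26.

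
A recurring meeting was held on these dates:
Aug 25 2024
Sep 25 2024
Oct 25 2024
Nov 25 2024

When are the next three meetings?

The day-of-month is always 25 (31, 30, 31 days between events).
So this recurs on the 25th of each month.
Next: December 2024 → Dec 25 2024.
Next: January 2025 → Jan 25 2025.
February 2025: Feb 25 2025.

Dec 25 2024, Jan 25 2025, Feb 25 2025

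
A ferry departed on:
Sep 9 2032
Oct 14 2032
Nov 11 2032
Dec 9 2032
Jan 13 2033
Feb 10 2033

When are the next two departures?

Gaps: 35, 28, 28, 35, 28 days — a mix of 28 and 35. Every date is a Thursday.
Each is the 2nd Thursday of its month.
March 2033 — 2nd Thursday is Mar 10 2033.
April 2033 — 2nd Thursday is Apr 14 2033.

Mar 10 2033, Apr 14 2033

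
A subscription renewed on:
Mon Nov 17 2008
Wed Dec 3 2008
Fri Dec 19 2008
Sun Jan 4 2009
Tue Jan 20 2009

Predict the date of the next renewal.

Thu Feb 5 2009

Gaps between consecutive events: 16, 16, 16, 16 days — a constant 16-day interval.
Tue Jan 20 2009 + 16 days = Thu Feb 5 2009.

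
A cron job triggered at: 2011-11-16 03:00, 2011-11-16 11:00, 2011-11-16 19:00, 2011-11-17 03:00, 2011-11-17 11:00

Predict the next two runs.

The interval is a steady 8 hours (8, 8, 8, 8).
2011-11-17 11:00 + 8 h = 2011-11-17 19:00.
2011-11-17 19:00 + 8 h = 2011-11-18 03:00.

2011-11-17 19:00, 2011-11-18 03:00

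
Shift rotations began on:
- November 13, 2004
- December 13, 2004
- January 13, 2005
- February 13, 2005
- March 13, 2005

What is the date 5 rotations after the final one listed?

August 13, 2005

Gaps: 30, 31, 31, 28 days — not constant. Every event is on the 13th of the month.
Pattern: the 13th of each month.
Next: April 2005 → April 13, 2005.
May 2005: May 13, 2005.
June 2005: June 13, 2005.
July 2005: July 13, 2005.
August 2005: August 13, 2005.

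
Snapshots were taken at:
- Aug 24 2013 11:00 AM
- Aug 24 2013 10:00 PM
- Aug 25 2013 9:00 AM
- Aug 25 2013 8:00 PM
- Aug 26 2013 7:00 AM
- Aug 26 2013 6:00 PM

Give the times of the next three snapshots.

The interval is a steady 11 hours (11, 11, 11, 11, 11).
Aug 26 2013 6:00 PM + 11 h = Aug 27 2013 5:00 AM.
Aug 27 2013 5:00 AM + 11 h = Aug 27 2013 4:00 PM.
Aug 27 2013 4:00 PM + 11 h = Aug 28 2013 3:00 AM.

Aug 27 2013 5:00 AM, Aug 27 2013 4:00 PM, Aug 28 2013 3:00 AM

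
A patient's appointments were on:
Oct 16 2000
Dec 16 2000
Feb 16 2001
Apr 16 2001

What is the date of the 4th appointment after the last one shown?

Dec 16 2001

Gaps: 61, 62, 59 days — not constant. Every event is on the 16th of the month.
Pattern: the 16th of every 2 months.
June 2001: Jun 16 2001.
Next: August 2001 → Aug 16 2001.
Next: October 2001 → Oct 16 2001.
December 2001: Dec 16 2001.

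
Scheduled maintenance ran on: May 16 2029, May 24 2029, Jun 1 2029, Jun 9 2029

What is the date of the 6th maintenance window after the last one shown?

Every event comes 8 days after the last (8, 8, 8).
Jun 9 2029 + 8 days = Jun 17 2029.
Jun 17 2029 + 8 days = Jun 25 2029.
Jun 25 2029 + 8 days = Jul 3 2029.
Jul 3 2029 + 8 days = Jul 11 2029.
Jul 11 2029 + 8 days = Jul 19 2029.
Jul 19 2029 + 8 days = Jul 27 2029.

Jul 27 2029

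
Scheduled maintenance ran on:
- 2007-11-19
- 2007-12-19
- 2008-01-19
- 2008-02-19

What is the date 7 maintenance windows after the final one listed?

Gaps: 30, 31, 31 days — not constant. Every event is on the 19th of the month.
Pattern: the 19th of each month.
Next: March 2008 → 2008-03-19.
April 2008: 2008-04-19.
May 2008: 2008-05-19.
June 2008: 2008-06-19.
July 2008: 2008-07-19.
August 2008: 2008-08-19.
September 2008: 2008-09-19.

2008-09-19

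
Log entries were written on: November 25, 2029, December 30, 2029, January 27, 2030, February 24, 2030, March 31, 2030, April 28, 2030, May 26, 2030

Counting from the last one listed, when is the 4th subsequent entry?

These are Sundays with 35, 28, 28, 35, 28, 28-day gaps.
Each is the final Sunday of its month — December 30, 2029 is past the 28th, so '4th Sunday' doesn't fit.
June 2030 ends with Sunday June 30, 2030.
July 2030 ends with Sunday July 28, 2030.
Last Sunday of August 2030: August 25, 2030.
September 2030 ends with Sunday September 29, 2030.

September 29, 2030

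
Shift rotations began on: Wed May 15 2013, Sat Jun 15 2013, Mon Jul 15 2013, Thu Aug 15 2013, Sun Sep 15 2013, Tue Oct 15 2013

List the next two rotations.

Fri Nov 15 2013, Sun Dec 15 2013

The day-of-month is always 15 (31, 30, 31, 31, 30 days between events).
So this recurs on the 15th of each month.
Next: November 2013 → Fri Nov 15 2013.
Next: December 2013 → Sun Dec 15 2013.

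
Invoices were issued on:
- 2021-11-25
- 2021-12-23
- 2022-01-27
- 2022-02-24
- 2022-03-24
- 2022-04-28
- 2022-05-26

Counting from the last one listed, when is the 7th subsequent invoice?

2022-12-22

Gaps: 28, 35, 28, 28, 35, 28 days — a mix of 28 and 35. Every date is a Thursday.
Each is the 4th Thursday of its month.
June 2022 — 4th Thursday is 2022-06-23.
July 2022 — 4th Thursday is 2022-07-28.
4th Thursday of August 2022: 2022-08-25.
September 2022 — 4th Thursday is 2022-09-22.
4th Thursday of October 2022: 2022-10-27.
November 2022 — 4th Thursday is 2022-11-24.
December 2022 — 4th Thursday is 2022-12-22.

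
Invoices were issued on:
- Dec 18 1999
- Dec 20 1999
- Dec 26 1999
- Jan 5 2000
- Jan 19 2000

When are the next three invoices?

Feb 6 2000, Feb 28 2000, Mar 25 2000

The spacing grows by 4 each time: 2, 6, 10, 14 days.
Next gap: 18 days. Jan 19 2000 + 18 days = Feb 6 2000.
Next gap: 22 days. Feb 6 2000 + 22 days = Feb 28 2000.
Next gap: 26 days. Feb 28 2000 + 26 days = Mar 25 2000.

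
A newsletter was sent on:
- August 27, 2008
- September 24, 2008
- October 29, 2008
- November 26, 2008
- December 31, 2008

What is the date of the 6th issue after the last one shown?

These are Wednesdays with 28, 35, 28, 35-day gaps.
Each is the final Wednesday of its month — October 29, 2008 is past the 28th, so '4th Wednesday' doesn't fit.
Last Wednesday of January 2009: January 28, 2009.
February 2009 ends with Wednesday February 25, 2009.
March 2009 ends with Wednesday March 25, 2009.
April 2009 ends with Wednesday April 29, 2009.
Last Wednesday of May 2009: May 27, 2009.
June 2009 ends with Wednesday June 24, 2009.

June 24, 2009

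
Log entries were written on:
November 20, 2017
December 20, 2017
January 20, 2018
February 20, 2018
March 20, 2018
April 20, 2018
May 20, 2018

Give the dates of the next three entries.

Each date is the 20th; the gaps (30, 31, 31, 28, 31, 30) track the month lengths.
The rule is the 20th of each month.
Next: June 2018 → June 20, 2018.
July 2018: July 20, 2018.
August 2018: August 20, 2018.

June 20, 2018; July 20, 2018; August 20, 2018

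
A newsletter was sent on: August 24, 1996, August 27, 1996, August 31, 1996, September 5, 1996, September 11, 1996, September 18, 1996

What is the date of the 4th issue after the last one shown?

October 26, 1996

Intervals are 3, 4, 5, 6, 7 days — an arithmetic progression with common difference 1.
Next gap: 8 days. September 18, 1996 + 8 days = September 26, 1996.
Next gap: 9 days. September 26, 1996 + 9 days = October 5, 1996.
Next gap: 10 days. October 5, 1996 + 10 days = October 15, 1996.
Next gap: 11 days. October 15, 1996 + 11 days = October 26, 1996.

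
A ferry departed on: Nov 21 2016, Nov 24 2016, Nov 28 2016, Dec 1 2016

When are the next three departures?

Dec 5 2016, Dec 8 2016, Dec 12 2016

The gap pattern 3, 4, 3 repeats every 2 events.
These are the Mondays and Thursdays of each week.
Next Monday: Dec 5 2016.
The following Thursday is Dec 8 2016.
The following Monday is Dec 12 2016.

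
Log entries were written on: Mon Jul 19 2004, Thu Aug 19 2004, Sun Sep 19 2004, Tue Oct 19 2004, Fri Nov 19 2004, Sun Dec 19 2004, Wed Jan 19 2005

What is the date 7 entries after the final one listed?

Gaps: 31, 31, 30, 31, 30, 31 days — not constant. Every event is on the 19th of the month.
Pattern: the 19th of each month.
February 2005: Sat Feb 19 2005.
March 2005: Sat Mar 19 2005.
Next: April 2005 → Tue Apr 19 2005.
May 2005: Thu May 19 2005.
Next: June 2005 → Sun Jun 19 2005.
July 2005: Tue Jul 19 2005.
August 2005: Fri Aug 19 2005.

Fri Aug 19 2005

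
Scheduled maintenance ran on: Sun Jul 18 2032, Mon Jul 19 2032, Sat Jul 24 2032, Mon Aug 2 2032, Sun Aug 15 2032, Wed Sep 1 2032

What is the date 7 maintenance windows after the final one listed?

The spacing grows by 4 each time: 1, 5, 9, 13, 17 days.
Next gap: 21 days. Wed Sep 1 2032 + 21 days = Wed Sep 22 2032.
Next gap: 25 days. Wed Sep 22 2032 + 25 days = Sun Oct 17 2032.
Next gap: 29 days. Sun Oct 17 2032 + 29 days = Mon Nov 15 2032.
Next gap: 33 days. Mon Nov 15 2032 + 33 days = Sat Dec 18 2032.
Next gap: 37 days. Sat Dec 18 2032 + 37 days = Mon Jan 24 2033.
Next gap: 41 days. Mon Jan 24 2033 + 41 days = Sun Mar 6 2033.
Next gap: 45 days. Sun Mar 6 2033 + 45 days = Wed Apr 20 2033.

Wed Apr 20 2033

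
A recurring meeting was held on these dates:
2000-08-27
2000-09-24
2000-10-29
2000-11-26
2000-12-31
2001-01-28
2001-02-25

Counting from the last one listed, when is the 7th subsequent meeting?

Every date is a Sunday; gaps 28, 35, 28, 35, 28, 28 days.
Each is the last Sunday of its month (at least one falls on the 29th or later, ruling out '4th Sunday').
March 2001 ends with Sunday 2001-03-25.
Last Sunday of April 2001: 2001-04-29.
May 2001 ends with Sunday 2001-05-27.
Last Sunday of June 2001: 2001-06-24.
July 2001 ends with Sunday 2001-07-29.
August 2001 ends with Sunday 2001-08-26.
Last Sunday of September 2001: 2001-09-30.

2001-09-30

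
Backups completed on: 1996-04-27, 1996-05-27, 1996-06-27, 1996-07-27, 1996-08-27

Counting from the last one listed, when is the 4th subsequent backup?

The day-of-month is always 27 (30, 31, 30, 31 days between events).
So this recurs on the 27th of each month.
September 1996: 1996-09-27.
Next: October 1996 → 1996-10-27.
Next: November 1996 → 1996-11-27.
December 1996: 1996-12-27.

1996-12-27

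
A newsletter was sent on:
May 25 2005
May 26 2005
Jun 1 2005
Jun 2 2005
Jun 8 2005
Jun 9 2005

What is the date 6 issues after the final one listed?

Jun 30 2005

Gaps: 1, 6, 1, 6, 1 days — not constant, but cyclic with period 2.
The events fall on every Wednesday and Thursday.
The following Wednesday is Jun 15 2005.
The following Thursday is Jun 16 2005.
The following Wednesday is Jun 22 2005.
Next Thursday: Jun 23 2005.
The following Wednesday is Jun 29 2005.
Next Thursday: Jun 30 2005.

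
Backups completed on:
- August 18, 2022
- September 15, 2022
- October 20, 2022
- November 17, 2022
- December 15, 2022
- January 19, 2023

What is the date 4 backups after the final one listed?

These are Thursdays at 28- or 35-day spacing (28, 35, 28, 28, 35).
The pattern: 3rd Thursday of the month.
February 2023 — 3rd Thursday is February 16, 2023.
March 2023 — 3rd Thursday is March 16, 2023.
3rd Thursday of April 2023: April 20, 2023.
3rd Thursday of May 2023: May 18, 2023.

May 18, 2023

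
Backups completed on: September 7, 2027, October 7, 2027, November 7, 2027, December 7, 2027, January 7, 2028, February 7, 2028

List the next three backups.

March 7, 2028; April 7, 2028; May 7, 2028

Each date is the 7th; the gaps (30, 31, 30, 31, 31) track the month lengths.
The rule is the 7th of each month.
Next: March 2028 → March 7, 2028.
April 2028: April 7, 2028.
May 2028: May 7, 2028.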